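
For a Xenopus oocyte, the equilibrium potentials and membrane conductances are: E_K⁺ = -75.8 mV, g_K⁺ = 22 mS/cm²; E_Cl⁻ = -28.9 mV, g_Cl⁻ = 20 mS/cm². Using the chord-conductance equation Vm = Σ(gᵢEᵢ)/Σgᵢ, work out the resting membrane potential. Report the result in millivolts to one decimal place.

Σ gᵢEᵢ = 22·(-75.8) + 20·(-28.9) = -2245.60
Σ gᵢ = 22 + 20 = 42
Vm = -2245.60 / 42 = -53.47 mV

-53.5 mV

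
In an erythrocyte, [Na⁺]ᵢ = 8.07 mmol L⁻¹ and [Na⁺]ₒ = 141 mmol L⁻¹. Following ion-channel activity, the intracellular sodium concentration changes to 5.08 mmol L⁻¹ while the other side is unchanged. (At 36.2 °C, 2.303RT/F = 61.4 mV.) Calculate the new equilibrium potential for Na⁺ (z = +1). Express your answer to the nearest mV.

After the shift: [Na⁺]_out = 141, [Na⁺]_in = 5.08 mmol L⁻¹.
E_new = (61.4/1)·log₁₀(141/5.08) = 61.40 · (1.4434) = 88.62 mV

89 mV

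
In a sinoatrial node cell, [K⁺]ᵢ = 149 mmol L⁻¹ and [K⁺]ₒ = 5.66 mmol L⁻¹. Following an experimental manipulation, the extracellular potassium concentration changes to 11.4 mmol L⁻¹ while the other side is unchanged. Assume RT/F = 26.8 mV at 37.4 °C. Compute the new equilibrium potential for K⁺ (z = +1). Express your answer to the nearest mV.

After the shift: [K⁺]_out = 11.4, [K⁺]_in = 149 mmol L⁻¹.
E_new = (26.8/1)·ln(11.4/149) = 26.80 · (-2.5703) = -68.88 mV

-69 mV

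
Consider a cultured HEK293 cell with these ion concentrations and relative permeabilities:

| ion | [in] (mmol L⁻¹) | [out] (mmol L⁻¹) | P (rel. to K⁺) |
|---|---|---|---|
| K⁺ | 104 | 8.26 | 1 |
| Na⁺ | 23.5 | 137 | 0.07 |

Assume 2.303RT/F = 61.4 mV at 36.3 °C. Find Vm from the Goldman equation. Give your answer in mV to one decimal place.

Vm = 61.4 · log₁₀[(Σ P·[cation]ₒ + Σ P·[anion]ᵢ) / (Σ P·[cation]ᵢ + Σ P·[anion]ₒ)]
Numerator = 1×8.26 + 0.07×137 = 17.85
Denominator = 1×104 + 0.07×23.5 = 105.6
Vm = 61.4 · log₁₀(0.16896) = 61.4 × (-0.7722) = -47.41 mV

-47.4 mV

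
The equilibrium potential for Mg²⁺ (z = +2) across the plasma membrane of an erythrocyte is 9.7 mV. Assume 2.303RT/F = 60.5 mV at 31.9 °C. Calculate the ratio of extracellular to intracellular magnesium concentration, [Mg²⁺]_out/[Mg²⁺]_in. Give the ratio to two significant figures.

log₁₀([out]/[in]) = E·z/(60.5) = 9.7 × 2 / 60.5 = 0.3207
[out]/[in] = 10^(0.3207) = 2.092

2.1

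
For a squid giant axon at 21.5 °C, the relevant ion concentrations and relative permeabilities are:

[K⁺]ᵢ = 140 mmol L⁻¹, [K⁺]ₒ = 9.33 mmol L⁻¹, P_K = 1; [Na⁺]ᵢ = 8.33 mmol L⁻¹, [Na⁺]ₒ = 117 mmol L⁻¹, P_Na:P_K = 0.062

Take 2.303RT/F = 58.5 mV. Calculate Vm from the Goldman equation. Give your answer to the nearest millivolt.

-54 mV

Vm = 58.5 · log₁₀[(Σ P·[cation]ₒ + Σ P·[anion]ᵢ) / (Σ P·[cation]ᵢ + Σ P·[anion]ₒ)]
Numerator = 1×9.33 + 0.062×117 = 16.58
Denominator = 1×140 + 0.062×8.33 = 140.5
Vm = 58.5 · log₁₀(0.11802) = 58.5 × (-0.9280) = -54.29 mV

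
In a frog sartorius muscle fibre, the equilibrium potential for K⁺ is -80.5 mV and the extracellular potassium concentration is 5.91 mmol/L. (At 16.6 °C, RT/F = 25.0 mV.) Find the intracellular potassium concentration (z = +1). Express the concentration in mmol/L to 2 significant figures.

Nernst: E = (25.0/1) · ln([out]/[in]), so ln([out]/[in]) = -80.5 × 1 / 25.0 = -3.2200.
[out]/[in] = e^(-3.2200) = 0.03996.
[in] = 5.91 / 0.03996 = 147.9 mmol/L.

150 mmol/L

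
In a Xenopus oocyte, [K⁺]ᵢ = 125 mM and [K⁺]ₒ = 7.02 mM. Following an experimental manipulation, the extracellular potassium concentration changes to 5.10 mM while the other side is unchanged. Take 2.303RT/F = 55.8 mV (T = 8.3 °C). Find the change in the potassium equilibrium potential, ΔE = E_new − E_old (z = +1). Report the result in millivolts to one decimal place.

-7.7 mV

E_old = (55.8/1)·log₁₀(7.02/125) = -69.78 mV
E_new = (55.8/1)·log₁₀(5.10/125) = -77.53 mV
ΔE = -77.53 − (-69.78) = -7.74 mV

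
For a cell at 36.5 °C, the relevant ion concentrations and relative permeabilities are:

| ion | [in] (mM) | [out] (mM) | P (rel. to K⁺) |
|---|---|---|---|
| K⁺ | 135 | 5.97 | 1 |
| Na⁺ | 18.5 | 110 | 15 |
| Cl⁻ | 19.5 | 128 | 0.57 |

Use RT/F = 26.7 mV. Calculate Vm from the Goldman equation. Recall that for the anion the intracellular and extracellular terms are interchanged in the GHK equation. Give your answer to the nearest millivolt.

33 mV

Vm = 26.7 · ln[(Σ P·[cation]ₒ + Σ P·[anion]ᵢ) / (Σ P·[cation]ᵢ + Σ P·[anion]ₒ)]
Numerator = 1×5.97 + 15×110 + 0.57×19.5 = 1667
Denominator = 1×135 + 15×18.5 + 0.57×128 = 485.5
Vm = 26.7 · ln(3.434) = 26.7 × (1.2337) = 32.94 mV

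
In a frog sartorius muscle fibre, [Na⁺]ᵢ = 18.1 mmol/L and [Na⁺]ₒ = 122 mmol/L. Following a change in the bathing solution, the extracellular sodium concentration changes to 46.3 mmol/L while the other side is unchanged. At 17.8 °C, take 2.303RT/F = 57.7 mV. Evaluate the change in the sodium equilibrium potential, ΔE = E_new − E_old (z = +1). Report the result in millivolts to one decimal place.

-24.3 mV

E_old = (57.7/1)·log₁₀(122/18.1) = 47.81 mV
E_new = (57.7/1)·log₁₀(46.3/18.1) = 23.54 mV
ΔE = 23.54 − (47.81) = -24.28 mV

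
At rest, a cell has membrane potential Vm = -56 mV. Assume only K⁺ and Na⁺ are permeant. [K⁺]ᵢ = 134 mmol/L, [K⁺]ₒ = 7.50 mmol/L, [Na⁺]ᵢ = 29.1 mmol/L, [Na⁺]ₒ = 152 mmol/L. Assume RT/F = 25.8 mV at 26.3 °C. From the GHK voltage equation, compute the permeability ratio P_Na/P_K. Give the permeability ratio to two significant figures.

0.052

Let α = P_Na/P_K. GHK: Vm = 25.8·ln[(Kₒ + α·Naₒ)/(Kᵢ + α·Naᵢ)].
e^(Vm/25.8) = e^(-56.0/25.8) = 0.11412
So 0.11412·(Kᵢ + α·Naᵢ) = Kₒ + α·Naₒ → α = (0.11412·134.0 − 7.5) / (152.0 − 0.11412·29.1)
α = (15.29 − 7.5) / (152.0 − 3.321) = 7.792/148.7 = 0.0524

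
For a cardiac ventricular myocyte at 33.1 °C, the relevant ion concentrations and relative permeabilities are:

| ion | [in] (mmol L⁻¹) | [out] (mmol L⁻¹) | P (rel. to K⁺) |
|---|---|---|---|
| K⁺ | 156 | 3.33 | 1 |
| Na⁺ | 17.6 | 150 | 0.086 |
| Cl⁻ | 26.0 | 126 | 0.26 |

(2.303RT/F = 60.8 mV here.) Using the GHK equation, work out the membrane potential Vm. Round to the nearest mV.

-56 mV

Vm = 60.8 · log₁₀[(Σ P·[cation]ₒ + Σ P·[anion]ᵢ) / (Σ P·[cation]ᵢ + Σ P·[anion]ₒ)]
Numerator = 1×3.33 + 0.086×150 + 0.26×26.0 = 22.99
Denominator = 1×156 + 0.086×17.6 + 0.26×126 = 190.3
Vm = 60.8 · log₁₀(0.12083) = 60.8 × (-0.9178) = -55.80 mV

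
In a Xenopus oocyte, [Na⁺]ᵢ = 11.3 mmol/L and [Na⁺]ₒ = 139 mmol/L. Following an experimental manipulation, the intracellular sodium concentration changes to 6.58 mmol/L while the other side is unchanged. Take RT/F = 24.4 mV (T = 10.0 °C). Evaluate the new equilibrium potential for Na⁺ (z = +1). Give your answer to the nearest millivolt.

74 mV

After the shift: [Na⁺]_out = 139, [Na⁺]_in = 6.58 mmol/L.
E_new = (24.4/1)·ln(139/6.58) = 24.40 · (3.0504) = 74.43 mV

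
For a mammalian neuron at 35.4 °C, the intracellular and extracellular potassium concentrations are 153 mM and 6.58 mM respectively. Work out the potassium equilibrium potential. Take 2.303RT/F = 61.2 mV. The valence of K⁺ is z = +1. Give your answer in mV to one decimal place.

-83.6 mV

E = (61.2/z) · log₁₀([K⁺]_out/[K⁺]_in) with z = +1.
= (61.2/1) · log₁₀(6.58/153) = 61.20 · log₁₀(0.04301)
= 61.20 · (-1.3665) = -83.63 mV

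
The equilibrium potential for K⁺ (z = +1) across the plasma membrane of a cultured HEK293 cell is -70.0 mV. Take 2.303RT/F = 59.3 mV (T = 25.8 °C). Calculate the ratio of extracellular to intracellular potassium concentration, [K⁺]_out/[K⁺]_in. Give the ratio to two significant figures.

0.066

log₁₀([out]/[in]) = E·z/(59.3) = -70.0 × 1 / 59.3 = -1.1804
[out]/[in] = 10^(-1.1804) = 0.066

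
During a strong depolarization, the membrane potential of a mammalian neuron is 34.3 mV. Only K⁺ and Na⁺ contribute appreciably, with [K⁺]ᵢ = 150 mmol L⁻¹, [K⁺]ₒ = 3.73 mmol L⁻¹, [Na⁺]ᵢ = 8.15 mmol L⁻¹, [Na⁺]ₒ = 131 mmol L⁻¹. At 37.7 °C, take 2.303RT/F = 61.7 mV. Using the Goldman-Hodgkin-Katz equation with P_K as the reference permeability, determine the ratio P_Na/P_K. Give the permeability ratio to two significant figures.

5.3

Let α = P_Na/P_K. GHK: Vm = 61.7·log₁₀[(Kₒ + α·Naₒ)/(Kᵢ + α·Naᵢ)].
10^(Vm/61.7) = 10^(34.3/61.7) = 3.5968
So 3.5968·(Kᵢ + α·Naᵢ) = Kₒ + α·Naₒ → α = (3.5968·150.0 − 3.73) / (131.0 − 3.5968·8.15)
α = (539.5 − 3.73) / (131.0 − 29.31) = 535.8/101.7 = 5.269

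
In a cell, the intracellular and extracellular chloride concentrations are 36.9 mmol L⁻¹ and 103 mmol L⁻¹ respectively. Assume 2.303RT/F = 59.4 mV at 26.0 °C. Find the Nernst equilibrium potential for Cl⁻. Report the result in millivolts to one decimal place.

-26.5 mV

E = (59.4/z) · log₁₀([Cl⁻]_out/[Cl⁻]_in) with z = -1.
For an anion, dividing by z = -1 reverses the sign.
= (59.4/-1) · log₁₀(103/36.9) = -59.40 · log₁₀(2.791)
= -59.40 · (0.4458) = -26.48 mV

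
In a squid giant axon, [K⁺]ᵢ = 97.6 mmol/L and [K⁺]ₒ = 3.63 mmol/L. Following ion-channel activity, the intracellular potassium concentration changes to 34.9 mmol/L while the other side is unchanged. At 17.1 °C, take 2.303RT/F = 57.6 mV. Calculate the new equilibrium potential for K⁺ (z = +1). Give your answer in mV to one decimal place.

-56.6 mV

After the shift: [K⁺]_out = 3.63, [K⁺]_in = 34.9 mmol/L.
E_new = (57.6/1)·log₁₀(3.63/34.9) = 57.60 · (-0.9829) = -56.62 mV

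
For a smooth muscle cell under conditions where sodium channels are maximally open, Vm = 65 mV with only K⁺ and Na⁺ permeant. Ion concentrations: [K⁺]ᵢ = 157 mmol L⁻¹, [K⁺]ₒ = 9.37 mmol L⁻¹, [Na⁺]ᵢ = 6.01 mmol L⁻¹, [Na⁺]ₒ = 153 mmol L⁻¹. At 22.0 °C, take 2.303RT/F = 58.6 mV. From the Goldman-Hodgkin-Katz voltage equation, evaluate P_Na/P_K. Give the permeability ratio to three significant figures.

Let α = P_Na/P_K. GHK: Vm = 58.6·log₁₀[(Kₒ + α·Naₒ)/(Kᵢ + α·Naᵢ)].
10^(Vm/58.6) = 10^(65.0/58.6) = 12.859
So 12.859·(Kᵢ + α·Naᵢ) = Kₒ + α·Naₒ → α = (12.859·157.0 − 9.37) / (153.0 − 12.859·6.01)
α = (2019 − 9.37) / (153.0 − 77.28) = 2010/75.72 = 26.54

26.5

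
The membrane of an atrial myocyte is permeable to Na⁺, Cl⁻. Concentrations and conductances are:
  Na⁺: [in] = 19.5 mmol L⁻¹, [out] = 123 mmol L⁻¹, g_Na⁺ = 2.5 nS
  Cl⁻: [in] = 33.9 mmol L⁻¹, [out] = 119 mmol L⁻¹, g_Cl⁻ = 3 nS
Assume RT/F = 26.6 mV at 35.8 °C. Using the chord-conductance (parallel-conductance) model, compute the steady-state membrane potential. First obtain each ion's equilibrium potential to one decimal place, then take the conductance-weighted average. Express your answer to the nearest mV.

E_Na⁺ = (26.6/1)·ln(123/19.5) = 49.0 mV
E_Cl⁻ = (26.6/-1)·ln(119/33.9) = -33.4 mV
Vm = (Σ gᵢEᵢ)/(Σ gᵢ) = (2.5·49.0 + 3·-33.4) / (2.5 + 3)
= 22.30 / 5.5 = 4.05 mV

4 mV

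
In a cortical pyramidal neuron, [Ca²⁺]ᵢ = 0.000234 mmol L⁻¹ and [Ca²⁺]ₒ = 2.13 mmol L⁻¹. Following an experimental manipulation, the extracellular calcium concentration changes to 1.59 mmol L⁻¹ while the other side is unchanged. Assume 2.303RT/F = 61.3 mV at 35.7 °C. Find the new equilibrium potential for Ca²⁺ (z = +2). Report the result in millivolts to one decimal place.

117.5 mV

After the shift: [Ca²⁺]_out = 1.59, [Ca²⁺]_in = 0.000234 mmol L⁻¹.
E_new = (61.3/2)·log₁₀(1.59/0.000234) = 30.65 · (3.8322) = 117.46 mV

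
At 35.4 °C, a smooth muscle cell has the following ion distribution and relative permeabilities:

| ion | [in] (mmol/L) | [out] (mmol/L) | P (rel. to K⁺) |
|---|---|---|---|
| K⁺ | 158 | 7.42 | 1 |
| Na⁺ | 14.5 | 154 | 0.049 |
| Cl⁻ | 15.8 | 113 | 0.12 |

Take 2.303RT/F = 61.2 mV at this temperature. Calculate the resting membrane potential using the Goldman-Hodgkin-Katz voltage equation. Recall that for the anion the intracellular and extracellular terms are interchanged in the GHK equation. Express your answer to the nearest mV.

Vm = 61.2 · log₁₀[(Σ P·[cation]ₒ + Σ P·[anion]ᵢ) / (Σ P·[cation]ᵢ + Σ P·[anion]ₒ)]
Numerator = 1×7.42 + 0.049×154 + 0.12×15.8 = 16.86
Denominator = 1×158 + 0.049×14.5 + 0.12×113 = 172.3
Vm = 61.2 · log₁₀(0.097881) = 61.2 × (-1.0093) = -61.77 mV

-62 mV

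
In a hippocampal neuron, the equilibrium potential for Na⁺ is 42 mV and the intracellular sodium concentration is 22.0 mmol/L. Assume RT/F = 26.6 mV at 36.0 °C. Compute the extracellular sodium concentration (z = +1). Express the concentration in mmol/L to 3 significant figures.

Nernst: E = (26.6/1) · ln([out]/[in]), so ln([out]/[in]) = 42.0 × 1 / 26.6 = 1.5789.
[out]/[in] = e^(1.5789) = 4.85.
[out] = 4.85 × 22.0 = 106.7 mmol/L.

107 mmol/L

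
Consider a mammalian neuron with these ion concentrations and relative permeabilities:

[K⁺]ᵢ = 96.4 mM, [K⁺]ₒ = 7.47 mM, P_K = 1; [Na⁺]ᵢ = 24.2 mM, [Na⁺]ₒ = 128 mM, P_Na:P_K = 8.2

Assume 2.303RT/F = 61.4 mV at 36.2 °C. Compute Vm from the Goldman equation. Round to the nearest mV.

Vm = 61.4 · log₁₀[(Σ P·[cation]ₒ + Σ P·[anion]ᵢ) / (Σ P·[cation]ᵢ + Σ P·[anion]ₒ)]
Numerator = 1×7.47 + 8.2×128 = 1057
Denominator = 1×96.4 + 8.2×24.2 = 294.8
Vm = 61.4 · log₁₀(3.5852) = 61.4 × (0.5545) = 34.05 mV

34 mV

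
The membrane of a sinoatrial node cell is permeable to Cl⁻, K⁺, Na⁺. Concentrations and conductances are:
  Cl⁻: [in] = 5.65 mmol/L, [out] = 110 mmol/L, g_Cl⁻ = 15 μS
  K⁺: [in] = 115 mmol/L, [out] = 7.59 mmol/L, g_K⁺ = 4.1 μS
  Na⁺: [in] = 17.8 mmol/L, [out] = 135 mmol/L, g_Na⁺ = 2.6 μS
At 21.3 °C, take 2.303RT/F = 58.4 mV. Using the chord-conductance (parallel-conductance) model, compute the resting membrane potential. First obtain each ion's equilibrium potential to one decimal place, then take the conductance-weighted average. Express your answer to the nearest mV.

E_Cl⁻ = (58.4/-1)·log₁₀(110/5.65) = -75.3 mV
E_K⁺ = (58.4/1)·log₁₀(7.59/115) = -68.9 mV
E_Na⁺ = (58.4/1)·log₁₀(135/17.8) = 51.4 mV
Vm = (Σ gᵢEᵢ)/(Σ gᵢ) = (15·-75.3 + 4.1·-68.9 + 2.6·51.4) / (15 + 4.1 + 2.6)
= -1278.35 / 21.7 = -58.91 mV

-59 mV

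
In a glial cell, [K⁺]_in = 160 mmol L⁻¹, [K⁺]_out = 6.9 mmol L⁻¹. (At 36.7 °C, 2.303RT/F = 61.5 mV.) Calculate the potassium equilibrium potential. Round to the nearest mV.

-84 mV

E = (61.5/z) · log₁₀([K⁺]_out/[K⁺]_in) with z = +1.
= (61.5/1) · log₁₀(6.9/160) = 61.50 · log₁₀(0.04313)
= 61.50 · (-1.3653) = -83.96 mV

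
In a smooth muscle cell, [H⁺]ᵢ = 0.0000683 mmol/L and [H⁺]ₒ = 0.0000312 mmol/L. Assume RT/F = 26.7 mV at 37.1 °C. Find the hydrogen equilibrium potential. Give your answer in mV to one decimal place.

E = (26.7/z) · ln([H⁺]_out/[H⁺]_in) with z = +1.
= (26.7/1) · ln(0.0000312/0.0000683) = 26.70 · ln(0.4568)
= 26.70 · (-0.7835) = -20.92 mV

-20.9 mV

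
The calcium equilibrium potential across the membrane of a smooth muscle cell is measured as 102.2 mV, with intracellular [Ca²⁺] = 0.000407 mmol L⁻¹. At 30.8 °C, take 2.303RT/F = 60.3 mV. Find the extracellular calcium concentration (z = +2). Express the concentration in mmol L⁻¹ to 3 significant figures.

0.998 mmol L⁻¹

Nernst: E = (60.3/2) · log₁₀([out]/[in]), so log₁₀([out]/[in]) = 102.2 × 2 / 60.3 = 3.3897.
[out]/[in] = 10^(3.3897) = 2453.
[out] = 2453 × 0.000407 = 0.9984 mmol L⁻¹.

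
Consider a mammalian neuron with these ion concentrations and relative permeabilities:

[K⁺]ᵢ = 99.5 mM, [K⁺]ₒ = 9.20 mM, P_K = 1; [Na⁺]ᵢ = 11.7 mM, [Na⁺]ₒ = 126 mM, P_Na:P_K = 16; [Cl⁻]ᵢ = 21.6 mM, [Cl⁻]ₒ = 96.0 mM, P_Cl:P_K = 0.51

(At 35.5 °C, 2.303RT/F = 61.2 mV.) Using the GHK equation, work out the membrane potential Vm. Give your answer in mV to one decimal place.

Vm = 61.2 · log₁₀[(Σ P·[cation]ₒ + Σ P·[anion]ᵢ) / (Σ P·[cation]ᵢ + Σ P·[anion]ₒ)]
Numerator = 1×9.20 + 16×126 + 0.51×21.6 = 2036
Denominator = 1×99.5 + 16×11.7 + 0.51×96.0 = 335.7
Vm = 61.2 · log₁₀(6.0663) = 61.2 × (0.7829) = 47.91 mV

47.9 mV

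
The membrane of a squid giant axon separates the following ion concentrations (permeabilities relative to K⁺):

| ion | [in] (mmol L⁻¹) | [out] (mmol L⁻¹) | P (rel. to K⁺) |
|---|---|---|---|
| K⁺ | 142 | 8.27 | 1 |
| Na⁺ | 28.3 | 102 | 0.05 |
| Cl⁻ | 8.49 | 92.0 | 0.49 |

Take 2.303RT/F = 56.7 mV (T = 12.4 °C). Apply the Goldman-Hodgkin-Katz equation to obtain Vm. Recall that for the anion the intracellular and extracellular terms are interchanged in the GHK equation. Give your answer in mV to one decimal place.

-58.5 mV

Vm = 56.7 · log₁₀[(Σ P·[cation]ₒ + Σ P·[anion]ᵢ) / (Σ P·[cation]ᵢ + Σ P·[anion]ₒ)]
Numerator = 1×8.27 + 0.05×102 + 0.49×8.49 = 17.53
Denominator = 1×142 + 0.05×28.3 + 0.49×92.0 = 188.5
Vm = 56.7 · log₁₀(0.093) = 56.7 × (-1.0315) = -58.49 mV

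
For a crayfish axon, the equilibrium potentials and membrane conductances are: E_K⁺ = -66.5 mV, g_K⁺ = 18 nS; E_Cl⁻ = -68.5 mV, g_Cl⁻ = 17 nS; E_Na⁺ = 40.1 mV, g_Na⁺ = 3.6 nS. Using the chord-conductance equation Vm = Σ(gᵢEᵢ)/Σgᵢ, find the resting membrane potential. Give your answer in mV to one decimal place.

-57.4 mV

Σ gᵢEᵢ = 18·(-66.5) + 17·(-68.5) + 3.6·(40.1) = -2217.14
Σ gᵢ = 18 + 17 + 3.6 = 38.6
Vm = -2217.14 / 38.6 = -57.44 mV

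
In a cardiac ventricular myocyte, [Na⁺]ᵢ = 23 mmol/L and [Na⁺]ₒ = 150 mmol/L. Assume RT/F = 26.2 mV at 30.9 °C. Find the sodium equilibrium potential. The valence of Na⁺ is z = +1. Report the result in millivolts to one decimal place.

49.1 mV

E = (26.2/z) · ln([Na⁺]_out/[Na⁺]_in) with z = +1.
= (26.2/1) · ln(150/23) = 26.20 · ln(6.522)
= 26.20 · (1.8751) = 49.13 mV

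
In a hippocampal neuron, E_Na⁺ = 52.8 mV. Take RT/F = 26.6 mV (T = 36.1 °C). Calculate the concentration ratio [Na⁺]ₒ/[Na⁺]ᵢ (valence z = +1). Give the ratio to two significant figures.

ln([out]/[in]) = E·z/(26.6) = 52.8 × 1 / 26.6 = 1.9850
[out]/[in] = e^(1.9850) = 7.279

7.3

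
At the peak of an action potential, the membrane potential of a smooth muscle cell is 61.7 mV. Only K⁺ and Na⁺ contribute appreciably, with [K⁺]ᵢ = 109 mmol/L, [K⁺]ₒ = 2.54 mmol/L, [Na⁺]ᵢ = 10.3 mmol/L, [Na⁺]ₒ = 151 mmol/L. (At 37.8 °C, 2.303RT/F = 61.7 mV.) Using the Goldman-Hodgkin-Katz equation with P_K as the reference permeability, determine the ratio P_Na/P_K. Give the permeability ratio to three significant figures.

Let α = P_Na/P_K. GHK: Vm = 61.7·log₁₀[(Kₒ + α·Naₒ)/(Kᵢ + α·Naᵢ)].
10^(Vm/61.7) = 10^(61.7/61.7) = 10
So 10·(Kᵢ + α·Naᵢ) = Kₒ + α·Naₒ → α = (10·109.0 − 2.54) / (151.0 − 10·10.3)
α = (1090 − 2.54) / (151.0 − 103) = 1087/48 = 22.66

22.7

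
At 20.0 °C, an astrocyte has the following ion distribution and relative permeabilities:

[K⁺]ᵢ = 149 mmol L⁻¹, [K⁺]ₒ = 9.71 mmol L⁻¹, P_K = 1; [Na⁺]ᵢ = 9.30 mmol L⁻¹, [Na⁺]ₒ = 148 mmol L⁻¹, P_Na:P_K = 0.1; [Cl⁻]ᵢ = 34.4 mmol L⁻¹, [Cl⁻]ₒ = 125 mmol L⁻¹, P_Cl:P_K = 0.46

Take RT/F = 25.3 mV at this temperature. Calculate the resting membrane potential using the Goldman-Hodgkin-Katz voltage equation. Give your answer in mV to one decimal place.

-41.4 mV

Vm = 25.3 · ln[(Σ P·[cation]ₒ + Σ P·[anion]ᵢ) / (Σ P·[cation]ᵢ + Σ P·[anion]ₒ)]
Numerator = 1×9.71 + 0.1×148 + 0.46×34.4 = 40.33
Denominator = 1×149 + 0.1×9.30 + 0.46×125 = 207.4
Vm = 25.3 · ln(0.19445) = 25.3 × (-1.6376) = -41.43 mV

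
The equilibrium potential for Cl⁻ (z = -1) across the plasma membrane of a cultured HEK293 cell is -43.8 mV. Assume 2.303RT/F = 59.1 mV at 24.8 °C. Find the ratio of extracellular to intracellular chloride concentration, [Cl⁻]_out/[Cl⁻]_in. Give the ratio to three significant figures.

5.51

log₁₀([out]/[in]) = E·z/(59.1) = -43.8 × -1 / 59.1 = 0.7411
[out]/[in] = 10^(0.7411) = 5.51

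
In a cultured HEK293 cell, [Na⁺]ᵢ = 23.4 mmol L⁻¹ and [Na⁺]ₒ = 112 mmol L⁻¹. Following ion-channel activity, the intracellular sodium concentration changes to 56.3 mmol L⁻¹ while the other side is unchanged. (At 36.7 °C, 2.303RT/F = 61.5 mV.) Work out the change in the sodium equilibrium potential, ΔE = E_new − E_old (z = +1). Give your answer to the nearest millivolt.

-23 mV

E_old = (61.5/1)·log₁₀(112/23.4) = 41.82 mV
E_new = (61.5/1)·log₁₀(112/56.3) = 18.37 mV
ΔE = 18.37 − (41.82) = -23.45 mV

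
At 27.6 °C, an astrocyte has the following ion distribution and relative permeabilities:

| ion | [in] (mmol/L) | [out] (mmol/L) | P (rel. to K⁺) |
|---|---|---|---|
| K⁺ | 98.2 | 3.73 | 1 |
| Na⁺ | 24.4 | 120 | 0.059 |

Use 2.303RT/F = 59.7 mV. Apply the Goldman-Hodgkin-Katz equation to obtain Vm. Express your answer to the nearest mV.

-58 mV

Vm = 59.7 · log₁₀[(Σ P·[cation]ₒ + Σ P·[anion]ᵢ) / (Σ P·[cation]ᵢ + Σ P·[anion]ₒ)]
Numerator = 1×3.73 + 0.059×120 = 10.81
Denominator = 1×98.2 + 0.059×24.4 = 99.64
Vm = 59.7 · log₁₀(0.10849) = 59.7 × (-0.9646) = -57.59 mV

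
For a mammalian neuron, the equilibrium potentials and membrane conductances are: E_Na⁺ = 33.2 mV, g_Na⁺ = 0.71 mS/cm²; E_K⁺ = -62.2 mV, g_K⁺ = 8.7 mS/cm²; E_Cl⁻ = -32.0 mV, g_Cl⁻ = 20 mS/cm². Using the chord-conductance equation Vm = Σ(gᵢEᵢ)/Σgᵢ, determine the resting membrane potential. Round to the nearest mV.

-39 mV

Σ gᵢEᵢ = 0.71·(33.2) + 8.7·(-62.2) + 20·(-32.0) = -1157.57
Σ gᵢ = 0.71 + 8.7 + 20 = 29.41
Vm = -1157.57 / 29.41 = -39.36 mV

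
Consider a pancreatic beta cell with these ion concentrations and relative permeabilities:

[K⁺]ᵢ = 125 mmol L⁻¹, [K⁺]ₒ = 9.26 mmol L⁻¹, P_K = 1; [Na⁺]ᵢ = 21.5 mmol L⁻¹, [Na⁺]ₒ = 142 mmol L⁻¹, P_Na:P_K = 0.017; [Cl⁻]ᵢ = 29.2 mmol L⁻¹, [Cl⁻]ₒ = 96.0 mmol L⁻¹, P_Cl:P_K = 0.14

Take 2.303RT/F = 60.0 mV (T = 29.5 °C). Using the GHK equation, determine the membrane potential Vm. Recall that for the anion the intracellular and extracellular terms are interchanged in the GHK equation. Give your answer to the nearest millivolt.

-57 mV

Vm = 60.0 · log₁₀[(Σ P·[cation]ₒ + Σ P·[anion]ᵢ) / (Σ P·[cation]ᵢ + Σ P·[anion]ₒ)]
Numerator = 1×9.26 + 0.017×142 + 0.14×29.2 = 15.76
Denominator = 1×125 + 0.017×21.5 + 0.14×96.0 = 138.8
Vm = 60.0 · log₁₀(0.11355) = 60.0 × (-0.9448) = -56.69 mV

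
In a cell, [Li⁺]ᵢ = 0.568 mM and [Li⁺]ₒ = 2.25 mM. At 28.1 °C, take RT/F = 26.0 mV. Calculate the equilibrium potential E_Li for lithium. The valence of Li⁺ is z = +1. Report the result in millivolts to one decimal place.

E = (26.0/z) · ln([Li⁺]_out/[Li⁺]_in) with z = +1.
= (26.0/1) · ln(2.25/0.568) = 26.00 · ln(3.961)
= 26.00 · (1.3766) = 35.79 mV

35.8 mV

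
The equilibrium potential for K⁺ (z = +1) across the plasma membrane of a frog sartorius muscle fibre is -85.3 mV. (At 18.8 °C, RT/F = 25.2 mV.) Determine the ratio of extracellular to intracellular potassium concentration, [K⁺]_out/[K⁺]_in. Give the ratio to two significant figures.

ln([out]/[in]) = E·z/(25.2) = -85.3 × 1 / 25.2 = -3.3849
[out]/[in] = e^(-3.3849) = 0.03388

0.034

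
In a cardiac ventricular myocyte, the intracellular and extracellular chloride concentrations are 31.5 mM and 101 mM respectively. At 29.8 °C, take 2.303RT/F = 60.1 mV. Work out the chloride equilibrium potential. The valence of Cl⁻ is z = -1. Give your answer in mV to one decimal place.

E = (60.1/z) · log₁₀([Cl⁻]_out/[Cl⁻]_in) with z = -1.
For an anion, dividing by z = -1 reverses the sign.
= (60.1/-1) · log₁₀(101/31.5) = -60.10 · log₁₀(3.206)
= -60.10 · (0.5060) = -30.41 mV

-30.4 mV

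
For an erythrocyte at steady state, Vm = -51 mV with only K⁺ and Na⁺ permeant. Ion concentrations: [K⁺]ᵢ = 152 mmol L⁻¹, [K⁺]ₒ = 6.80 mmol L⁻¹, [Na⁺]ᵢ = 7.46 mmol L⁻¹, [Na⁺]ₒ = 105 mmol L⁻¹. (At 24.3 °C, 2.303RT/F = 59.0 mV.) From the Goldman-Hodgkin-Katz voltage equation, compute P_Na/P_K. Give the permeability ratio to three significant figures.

0.134

Let α = P_Na/P_K. GHK: Vm = 59.0·log₁₀[(Kₒ + α·Naₒ)/(Kᵢ + α·Naᵢ)].
10^(Vm/59.0) = 10^(-51.0/59.0) = 0.13664
So 0.13664·(Kᵢ + α·Naᵢ) = Kₒ + α·Naₒ → α = (0.13664·152.0 − 6.8) / (105.0 − 0.13664·7.46)
α = (20.77 − 6.8) / (105.0 − 1.019) = 13.97/104 = 0.1344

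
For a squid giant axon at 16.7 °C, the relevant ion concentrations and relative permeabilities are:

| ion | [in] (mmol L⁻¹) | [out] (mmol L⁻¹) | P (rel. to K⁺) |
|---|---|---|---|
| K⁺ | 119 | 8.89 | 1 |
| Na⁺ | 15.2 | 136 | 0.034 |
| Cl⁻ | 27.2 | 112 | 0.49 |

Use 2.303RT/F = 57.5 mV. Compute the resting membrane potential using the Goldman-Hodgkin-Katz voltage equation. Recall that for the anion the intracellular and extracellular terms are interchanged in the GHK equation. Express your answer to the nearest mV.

Vm = 57.5 · log₁₀[(Σ P·[cation]ₒ + Σ P·[anion]ᵢ) / (Σ P·[cation]ᵢ + Σ P·[anion]ₒ)]
Numerator = 1×8.89 + 0.034×136 + 0.49×27.2 = 26.84
Denominator = 1×119 + 0.034×15.2 + 0.49×112 = 174.4
Vm = 57.5 · log₁₀(0.15391) = 57.5 × (-0.8127) = -46.73 mV

-47 mV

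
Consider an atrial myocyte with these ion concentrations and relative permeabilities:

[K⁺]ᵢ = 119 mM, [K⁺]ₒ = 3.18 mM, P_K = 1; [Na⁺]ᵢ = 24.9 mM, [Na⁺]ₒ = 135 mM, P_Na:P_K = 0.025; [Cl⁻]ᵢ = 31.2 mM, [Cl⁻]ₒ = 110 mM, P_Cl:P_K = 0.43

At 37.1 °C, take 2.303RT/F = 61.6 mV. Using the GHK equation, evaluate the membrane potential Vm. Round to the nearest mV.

Vm = 61.6 · log₁₀[(Σ P·[cation]ₒ + Σ P·[anion]ᵢ) / (Σ P·[cation]ᵢ + Σ P·[anion]ₒ)]
Numerator = 1×3.18 + 0.025×135 + 0.43×31.2 = 19.97
Denominator = 1×119 + 0.025×24.9 + 0.43×110 = 166.9
Vm = 61.6 · log₁₀(0.11964) = 61.6 × (-0.9221) = -56.80 mV

-57 mV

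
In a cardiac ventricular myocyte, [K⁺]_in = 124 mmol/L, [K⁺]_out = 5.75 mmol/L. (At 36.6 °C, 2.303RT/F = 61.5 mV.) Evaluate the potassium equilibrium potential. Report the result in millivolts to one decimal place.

-82.0 mV

E = (61.5/z) · log₁₀([K⁺]_out/[K⁺]_in) with z = +1.
= (61.5/1) · log₁₀(5.75/124) = 61.50 · log₁₀(0.04637)
= 61.50 · (-1.3338) = -82.03 mV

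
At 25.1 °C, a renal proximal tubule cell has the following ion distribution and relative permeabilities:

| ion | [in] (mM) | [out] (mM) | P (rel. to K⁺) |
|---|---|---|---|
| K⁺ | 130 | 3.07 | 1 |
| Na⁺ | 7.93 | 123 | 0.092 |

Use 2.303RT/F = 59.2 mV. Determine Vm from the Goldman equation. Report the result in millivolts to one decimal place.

-56.7 mV

Vm = 59.2 · log₁₀[(Σ P·[cation]ₒ + Σ P·[anion]ᵢ) / (Σ P·[cation]ᵢ + Σ P·[anion]ₒ)]
Numerator = 1×3.07 + 0.092×123 = 14.39
Denominator = 1×130 + 0.092×7.93 = 130.7
Vm = 59.2 · log₁₀(0.11004) = 59.2 × (-0.9584) = -56.74 mV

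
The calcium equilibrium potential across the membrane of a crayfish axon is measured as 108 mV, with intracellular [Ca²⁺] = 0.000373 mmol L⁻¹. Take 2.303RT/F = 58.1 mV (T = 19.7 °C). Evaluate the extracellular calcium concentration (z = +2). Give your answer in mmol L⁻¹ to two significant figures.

1.9 mmol L⁻¹

Nernst: E = (58.1/2) · log₁₀([out]/[in]), so log₁₀([out]/[in]) = 108.0 × 2 / 58.1 = 3.7177.
[out]/[in] = 10^(3.7177) = 5221.
[out] = 5221 × 0.000373 = 1.947 mmol L⁻¹.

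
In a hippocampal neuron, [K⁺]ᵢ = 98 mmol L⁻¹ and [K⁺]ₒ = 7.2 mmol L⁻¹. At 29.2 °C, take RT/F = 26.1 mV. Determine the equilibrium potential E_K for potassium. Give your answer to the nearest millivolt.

-68 mV

E = (26.1/z) · ln([K⁺]_out/[K⁺]_in) with z = +1.
= (26.1/1) · ln(7.2/98) = 26.10 · ln(0.07347)
= 26.10 · (-2.6109) = -68.14 mV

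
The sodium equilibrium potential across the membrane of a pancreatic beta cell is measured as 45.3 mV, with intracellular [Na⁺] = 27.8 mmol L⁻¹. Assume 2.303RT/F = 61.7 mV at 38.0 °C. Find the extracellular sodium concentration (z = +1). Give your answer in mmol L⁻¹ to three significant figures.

151 mmol L⁻¹

Nernst: E = (61.7/1) · log₁₀([out]/[in]), so log₁₀([out]/[in]) = 45.3 × 1 / 61.7 = 0.7342.
[out]/[in] = 10^(0.7342) = 5.422.
[out] = 5.422 × 27.8 = 150.7 mmol L⁻¹.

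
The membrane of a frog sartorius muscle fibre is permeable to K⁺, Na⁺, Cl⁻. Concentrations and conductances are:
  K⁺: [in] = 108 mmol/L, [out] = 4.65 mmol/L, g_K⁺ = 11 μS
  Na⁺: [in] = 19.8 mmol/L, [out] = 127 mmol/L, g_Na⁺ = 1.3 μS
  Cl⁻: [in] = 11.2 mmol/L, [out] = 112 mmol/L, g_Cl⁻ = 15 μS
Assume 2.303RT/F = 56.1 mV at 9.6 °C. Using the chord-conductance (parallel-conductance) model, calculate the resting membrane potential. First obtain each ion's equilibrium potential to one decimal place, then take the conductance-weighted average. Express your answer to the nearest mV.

-60 mV

E_K⁺ = (56.1/1)·log₁₀(4.65/108) = -76.6 mV
E_Na⁺ = (56.1/1)·log₁₀(127/19.8) = 45.3 mV
E_Cl⁻ = (56.1/-1)·log₁₀(112/11.2) = -56.1 mV
Vm = (Σ gᵢEᵢ)/(Σ gᵢ) = (11·-76.6 + 1.3·45.3 + 15·-56.1) / (11 + 1.3 + 15)
= -1625.21 / 27.3 = -59.53 mV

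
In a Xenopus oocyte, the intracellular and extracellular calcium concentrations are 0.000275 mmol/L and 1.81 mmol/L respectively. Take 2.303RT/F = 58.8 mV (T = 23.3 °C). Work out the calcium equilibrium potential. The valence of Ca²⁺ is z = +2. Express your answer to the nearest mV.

E = (58.8/z) · log₁₀([Ca²⁺]_out/[Ca²⁺]_in) with z = +2.
= (58.8/2) · log₁₀(1.81/0.000275) = 29.40 · log₁₀(6582)
= 29.40 · (3.8183) = 112.26 mV

112 mV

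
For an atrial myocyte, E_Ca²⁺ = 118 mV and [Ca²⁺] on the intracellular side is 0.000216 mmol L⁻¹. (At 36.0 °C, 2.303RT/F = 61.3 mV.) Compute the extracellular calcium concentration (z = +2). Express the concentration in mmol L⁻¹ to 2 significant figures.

Nernst: E = (61.3/2) · log₁₀([out]/[in]), so log₁₀([out]/[in]) = 118.0 × 2 / 61.3 = 3.8499.
[out]/[in] = 10^(3.8499) = 7078.
[out] = 7078 × 0.000216 = 1.529 mmol L⁻¹.

1.5 mmol L⁻¹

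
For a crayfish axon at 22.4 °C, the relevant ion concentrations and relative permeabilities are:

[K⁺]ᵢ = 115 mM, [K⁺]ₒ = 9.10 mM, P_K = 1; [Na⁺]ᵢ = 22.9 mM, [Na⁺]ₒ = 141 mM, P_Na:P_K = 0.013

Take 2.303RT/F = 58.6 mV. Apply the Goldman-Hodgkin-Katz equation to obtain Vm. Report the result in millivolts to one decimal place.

Vm = 58.6 · log₁₀[(Σ P·[cation]ₒ + Σ P·[anion]ᵢ) / (Σ P·[cation]ᵢ + Σ P·[anion]ₒ)]
Numerator = 1×9.10 + 0.013×141 = 10.93
Denominator = 1×115 + 0.013×22.9 = 115.3
Vm = 58.6 · log₁₀(0.094824) = 58.6 × (-1.0231) = -59.95 mV

-60.0 mV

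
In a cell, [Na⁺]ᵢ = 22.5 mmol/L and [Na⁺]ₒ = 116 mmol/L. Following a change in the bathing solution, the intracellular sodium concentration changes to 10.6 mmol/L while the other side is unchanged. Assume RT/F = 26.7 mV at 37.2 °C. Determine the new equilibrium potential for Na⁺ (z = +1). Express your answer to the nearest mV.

After the shift: [Na⁺]_out = 116, [Na⁺]_in = 10.6 mmol/L.
E_new = (26.7/1)·ln(116/10.6) = 26.70 · (2.3927) = 63.89 mV

64 mV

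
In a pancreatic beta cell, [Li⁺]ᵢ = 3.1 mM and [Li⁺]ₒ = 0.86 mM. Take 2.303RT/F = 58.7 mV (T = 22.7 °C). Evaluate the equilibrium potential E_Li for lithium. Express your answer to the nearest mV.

E = (58.7/z) · log₁₀([Li⁺]_out/[Li⁺]_in) with z = +1.
= (58.7/1) · log₁₀(0.86/3.1) = 58.70 · log₁₀(0.2774)
= 58.70 · (-0.5569) = -32.69 mV

-33 mV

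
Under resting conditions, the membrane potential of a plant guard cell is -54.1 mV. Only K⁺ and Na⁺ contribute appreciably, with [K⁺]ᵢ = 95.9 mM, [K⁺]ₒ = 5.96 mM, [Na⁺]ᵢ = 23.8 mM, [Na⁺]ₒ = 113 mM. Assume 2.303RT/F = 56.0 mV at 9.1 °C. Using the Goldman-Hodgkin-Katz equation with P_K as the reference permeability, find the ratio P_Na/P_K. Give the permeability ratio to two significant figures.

0.040

Let α = P_Na/P_K. GHK: Vm = 56.0·log₁₀[(Kₒ + α·Naₒ)/(Kᵢ + α·Naᵢ)].
10^(Vm/56.0) = 10^(-54.1/56.0) = 0.10813
So 0.10813·(Kᵢ + α·Naᵢ) = Kₒ + α·Naₒ → α = (0.10813·95.9 − 5.96) / (113.0 − 0.10813·23.8)
α = (10.37 − 5.96) / (113.0 − 2.573) = 4.409/110.4 = 0.03993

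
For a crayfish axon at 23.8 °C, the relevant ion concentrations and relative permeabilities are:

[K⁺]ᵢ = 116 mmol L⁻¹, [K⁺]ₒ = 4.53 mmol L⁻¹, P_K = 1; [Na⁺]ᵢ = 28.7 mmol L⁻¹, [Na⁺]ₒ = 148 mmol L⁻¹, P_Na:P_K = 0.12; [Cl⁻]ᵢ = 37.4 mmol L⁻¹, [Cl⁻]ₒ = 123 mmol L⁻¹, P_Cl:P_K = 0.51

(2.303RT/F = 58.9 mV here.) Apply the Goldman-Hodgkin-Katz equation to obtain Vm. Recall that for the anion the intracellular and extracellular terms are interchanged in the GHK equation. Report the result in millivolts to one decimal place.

-37.9 mV

Vm = 58.9 · log₁₀[(Σ P·[cation]ₒ + Σ P·[anion]ᵢ) / (Σ P·[cation]ᵢ + Σ P·[anion]ₒ)]
Numerator = 1×4.53 + 0.12×148 + 0.51×37.4 = 41.36
Denominator = 1×116 + 0.12×28.7 + 0.51×123 = 182.2
Vm = 58.9 · log₁₀(0.22706) = 58.9 × (-0.6439) = -37.92 mV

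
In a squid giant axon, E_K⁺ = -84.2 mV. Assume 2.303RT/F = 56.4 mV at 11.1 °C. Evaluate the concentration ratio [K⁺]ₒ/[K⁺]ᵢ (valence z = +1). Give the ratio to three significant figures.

0.0321

log₁₀([out]/[in]) = E·z/(56.4) = -84.2 × 1 / 56.4 = -1.4929
[out]/[in] = 10^(-1.4929) = 0.03214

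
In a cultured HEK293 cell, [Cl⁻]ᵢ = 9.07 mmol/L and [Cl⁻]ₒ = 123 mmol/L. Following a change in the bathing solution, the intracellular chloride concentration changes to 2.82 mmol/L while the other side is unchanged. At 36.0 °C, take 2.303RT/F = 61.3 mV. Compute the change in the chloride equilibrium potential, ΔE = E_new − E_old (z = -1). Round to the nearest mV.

E_old = (61.3/-1)·log₁₀(123/9.07) = -69.41 mV
E_new = (61.3/-1)·log₁₀(123/2.82) = -100.51 mV
ΔE = -100.51 − (-69.41) = -31.10 mV

-31 mV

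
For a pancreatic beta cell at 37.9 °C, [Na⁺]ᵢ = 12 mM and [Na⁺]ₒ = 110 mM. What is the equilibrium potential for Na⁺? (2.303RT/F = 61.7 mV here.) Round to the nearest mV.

E = (61.7/z) · log₁₀([Na⁺]_out/[Na⁺]_in) with z = +1.
= (61.7/1) · log₁₀(110/12) = 61.70 · log₁₀(9.167)
= 61.70 · (0.9622) = 59.37 mV

59 mV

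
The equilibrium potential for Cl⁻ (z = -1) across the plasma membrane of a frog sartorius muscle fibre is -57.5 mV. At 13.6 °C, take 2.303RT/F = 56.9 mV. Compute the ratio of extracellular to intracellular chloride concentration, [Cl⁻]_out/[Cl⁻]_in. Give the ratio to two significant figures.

log₁₀([out]/[in]) = E·z/(56.9) = -57.5 × -1 / 56.9 = 1.0105
[out]/[in] = 10^(1.0105) = 10.25

10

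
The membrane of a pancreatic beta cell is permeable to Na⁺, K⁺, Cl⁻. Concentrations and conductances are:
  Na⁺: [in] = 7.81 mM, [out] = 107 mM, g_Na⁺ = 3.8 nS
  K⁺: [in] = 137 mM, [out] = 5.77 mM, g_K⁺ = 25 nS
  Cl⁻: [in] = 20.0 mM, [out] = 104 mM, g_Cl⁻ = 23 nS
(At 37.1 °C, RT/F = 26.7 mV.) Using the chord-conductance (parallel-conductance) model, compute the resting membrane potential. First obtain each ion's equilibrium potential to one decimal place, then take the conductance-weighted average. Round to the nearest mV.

E_Na⁺ = (26.7/1)·ln(107/7.81) = 69.9 mV
E_K⁺ = (26.7/1)·ln(5.77/137) = -84.6 mV
E_Cl⁻ = (26.7/-1)·ln(104/20.0) = -44.0 mV
Vm = (Σ gᵢEᵢ)/(Σ gᵢ) = (3.8·69.9 + 25·-84.6 + 23·-44.0) / (3.8 + 25 + 23)
= -2861.38 / 51.8 = -55.24 mV

-55 mV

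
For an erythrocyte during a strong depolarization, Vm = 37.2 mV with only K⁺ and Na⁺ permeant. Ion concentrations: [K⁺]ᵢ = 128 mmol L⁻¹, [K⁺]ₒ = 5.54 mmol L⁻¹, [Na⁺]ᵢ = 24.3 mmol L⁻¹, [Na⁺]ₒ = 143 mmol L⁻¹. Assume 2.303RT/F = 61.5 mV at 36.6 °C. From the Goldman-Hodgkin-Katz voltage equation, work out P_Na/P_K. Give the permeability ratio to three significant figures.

Let α = P_Na/P_K. GHK: Vm = 61.5·log₁₀[(Kₒ + α·Naₒ)/(Kᵢ + α·Naᵢ)].
10^(Vm/61.5) = 10^(37.2/61.5) = 4.026
So 4.026·(Kᵢ + α·Naᵢ) = Kₒ + α·Naₒ → α = (4.026·128.0 − 5.54) / (143.0 − 4.026·24.3)
α = (515.3 − 5.54) / (143.0 − 97.83) = 509.8/45.17 = 11.29

11.3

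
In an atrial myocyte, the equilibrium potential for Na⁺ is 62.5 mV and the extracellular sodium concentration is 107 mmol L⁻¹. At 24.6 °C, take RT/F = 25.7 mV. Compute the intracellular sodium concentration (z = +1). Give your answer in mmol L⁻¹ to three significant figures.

Nernst: E = (25.7/1) · ln([out]/[in]), so ln([out]/[in]) = 62.5 × 1 / 25.7 = 2.4319.
[out]/[in] = e^(2.4319) = 11.38.
[in] = 107 / 11.38 = 9.402 mmol L⁻¹.

9.40 mmol L⁻¹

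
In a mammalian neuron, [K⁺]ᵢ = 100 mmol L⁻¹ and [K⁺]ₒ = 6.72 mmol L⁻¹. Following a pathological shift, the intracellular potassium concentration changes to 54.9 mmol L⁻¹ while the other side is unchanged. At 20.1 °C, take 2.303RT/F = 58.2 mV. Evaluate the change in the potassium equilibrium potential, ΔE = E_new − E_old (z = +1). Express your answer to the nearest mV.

E_old = (58.2/1)·log₁₀(6.72/100) = -68.25 mV
E_new = (58.2/1)·log₁₀(6.72/54.9) = -53.09 mV
ΔE = -53.09 − (-68.25) = 15.16 mV

15 mV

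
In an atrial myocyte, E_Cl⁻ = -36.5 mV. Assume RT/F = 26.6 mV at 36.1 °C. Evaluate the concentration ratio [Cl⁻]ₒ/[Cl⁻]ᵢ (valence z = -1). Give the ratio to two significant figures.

3.9

ln([out]/[in]) = E·z/(26.6) = -36.5 × -1 / 26.6 = 1.3722
[out]/[in] = e^(1.3722) = 3.944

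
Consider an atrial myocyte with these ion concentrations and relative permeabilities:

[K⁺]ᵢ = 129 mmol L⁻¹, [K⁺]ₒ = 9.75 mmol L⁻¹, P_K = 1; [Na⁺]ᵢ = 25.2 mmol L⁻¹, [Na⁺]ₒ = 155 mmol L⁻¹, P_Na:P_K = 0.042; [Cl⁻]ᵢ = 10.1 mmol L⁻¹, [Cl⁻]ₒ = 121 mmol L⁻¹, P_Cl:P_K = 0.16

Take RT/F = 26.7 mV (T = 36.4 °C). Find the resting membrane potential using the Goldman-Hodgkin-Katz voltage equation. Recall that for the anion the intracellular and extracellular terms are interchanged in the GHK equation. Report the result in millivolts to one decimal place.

Vm = 26.7 · ln[(Σ P·[cation]ₒ + Σ P·[anion]ᵢ) / (Σ P·[cation]ᵢ + Σ P·[anion]ₒ)]
Numerator = 1×9.75 + 0.042×155 + 0.16×10.1 = 17.88
Denominator = 1×129 + 0.042×25.2 + 0.16×121 = 149.4
Vm = 26.7 · ln(0.11964) = 26.7 × (-2.1233) = -56.69 mV

-56.7 mV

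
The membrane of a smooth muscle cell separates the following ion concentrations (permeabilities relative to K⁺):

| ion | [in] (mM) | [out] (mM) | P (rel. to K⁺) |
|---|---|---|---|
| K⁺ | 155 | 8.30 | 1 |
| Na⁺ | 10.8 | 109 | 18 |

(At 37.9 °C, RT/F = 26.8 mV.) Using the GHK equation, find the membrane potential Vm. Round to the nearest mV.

46 mV

Vm = 26.8 · ln[(Σ P·[cation]ₒ + Σ P·[anion]ᵢ) / (Σ P·[cation]ᵢ + Σ P·[anion]ₒ)]
Numerator = 1×8.30 + 18×109 = 1970
Denominator = 1×155 + 18×10.8 = 349.4
Vm = 26.8 · ln(5.6391) = 26.8 × (1.7297) = 46.36 mV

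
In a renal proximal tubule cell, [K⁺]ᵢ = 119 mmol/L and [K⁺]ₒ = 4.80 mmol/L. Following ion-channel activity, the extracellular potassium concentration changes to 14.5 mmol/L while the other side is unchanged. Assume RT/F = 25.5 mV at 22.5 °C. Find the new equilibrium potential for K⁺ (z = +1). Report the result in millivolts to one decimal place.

After the shift: [K⁺]_out = 14.5, [K⁺]_in = 119 mmol/L.
E_new = (25.5/1)·ln(14.5/119) = 25.50 · (-2.1050) = -53.68 mV

-53.7 mV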